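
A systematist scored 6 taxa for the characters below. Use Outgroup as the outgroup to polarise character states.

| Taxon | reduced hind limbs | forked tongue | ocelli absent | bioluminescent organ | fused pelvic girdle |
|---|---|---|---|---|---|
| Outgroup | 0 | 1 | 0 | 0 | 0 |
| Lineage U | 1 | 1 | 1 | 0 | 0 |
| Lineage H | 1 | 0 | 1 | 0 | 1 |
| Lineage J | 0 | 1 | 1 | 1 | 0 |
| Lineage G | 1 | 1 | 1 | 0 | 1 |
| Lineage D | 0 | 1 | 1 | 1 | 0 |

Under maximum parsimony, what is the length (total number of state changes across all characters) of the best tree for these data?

5

Character polarity is set by the outgroup: the derived state is whichever differs from the outgroup's state, so for forked tongue the derived state is '0', and for the remaining characters it is '1'.
Only Lineage G, Lineage H, and Lineage U show the derived state '1' for reduced hind limbs, supporting them as a clade.
forked tongue (derived state '0') is unique to Lineage H (autapomorphy; uninformative for grouping).
All ingroup taxa share the derived state '1' for ocelli absent; it defines the ingroup but does not resolve relationships within it.
Only Lineage D and Lineage J show the derived state '1' for bioluminescent organ, supporting them as a clade.
fused pelvic girdle: derived state '1' in Lineage G and Lineage H only — synapomorphy for {Lineage G, Lineage H}.
Most parsimonious ingroup topology: ((Lineage U,(Lineage H,Lineage G)),(Lineage J,Lineage D)).
Changes per character on this tree: reduced hind limbs: 1; forked tongue: 1; ocelli absent: 1; bioluminescent organ: 1; fused pelvic girdle: 1.
Total = 5.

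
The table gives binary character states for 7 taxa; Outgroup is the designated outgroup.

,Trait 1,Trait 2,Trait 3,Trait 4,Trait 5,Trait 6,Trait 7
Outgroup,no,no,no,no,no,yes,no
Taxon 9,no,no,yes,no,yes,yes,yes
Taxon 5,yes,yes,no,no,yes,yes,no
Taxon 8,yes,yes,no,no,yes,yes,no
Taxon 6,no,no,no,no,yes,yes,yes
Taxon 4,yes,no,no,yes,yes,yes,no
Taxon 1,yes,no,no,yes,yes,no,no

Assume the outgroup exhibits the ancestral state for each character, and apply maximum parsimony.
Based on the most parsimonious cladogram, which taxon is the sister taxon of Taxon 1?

Taxon 4

Character polarity is set by the outgroup: the derived state is whichever differs from the outgroup's state, so for Trait 6 the derived state is 'no', and for the remaining characters it is 'yes'.
Trait 1: derived state 'yes' in Taxon 1, Taxon 4, Taxon 5, and Taxon 8 only — synapomorphy for {Taxon 1, Taxon 4, Taxon 5, Taxon 8}.
Trait 2 (derived state 'yes') is shared by Taxon 5 and Taxon 8 — a synapomorphy uniting that clade.
Trait 3 (derived state 'yes') is unique to Taxon 9 (autapomorphy; uninformative for grouping).
Only Taxon 1 and Taxon 4 show the derived state 'yes' for Trait 4, supporting them as a clade.
All ingroup taxa share the derived state 'yes' for Trait 5; it defines the ingroup but does not resolve relationships within it.
Trait 6: derived state 'no' in Taxon 1 only — an autapomorphy, so it tells us nothing about relationships among taxa.
Trait 7: derived state 'yes' in Taxon 6 and Taxon 9 only — synapomorphy for {Taxon 6, Taxon 9}.
Most parsimonious ingroup topology: ((Taxon 9,Taxon 6),((Taxon 5,Taxon 8),(Taxon 4,Taxon 1))).
Taxon 1 and Taxon 4 form a cherry on this tree, so they are sister taxa.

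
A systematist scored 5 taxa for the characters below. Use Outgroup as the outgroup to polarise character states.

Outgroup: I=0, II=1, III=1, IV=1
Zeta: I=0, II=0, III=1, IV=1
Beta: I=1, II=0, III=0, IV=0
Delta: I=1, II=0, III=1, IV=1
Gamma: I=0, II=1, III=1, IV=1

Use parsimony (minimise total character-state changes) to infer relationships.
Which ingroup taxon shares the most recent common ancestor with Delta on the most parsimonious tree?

Character polarity is set by the outgroup: the derived state is whichever differs from the outgroup's state, so for II, III, IV the derived state is '0', and for the remaining characters it is '1'.
I (derived state '1') is shared by Beta and Delta — a synapomorphy uniting that clade.
II: derived state '0' in Beta, Delta, and Zeta only — synapomorphy for {Beta, Delta, Zeta}.
III (derived state '0') is unique to Beta (autapomorphy; uninformative for grouping).
IV: derived state '0' in Beta only — an autapomorphy, so it tells us nothing about relationships among taxa.
Most parsimonious ingroup topology: ((Zeta,(Beta,Delta)),Gamma).
Delta and Beta form a cherry on this tree, so they are sister taxa.

Beta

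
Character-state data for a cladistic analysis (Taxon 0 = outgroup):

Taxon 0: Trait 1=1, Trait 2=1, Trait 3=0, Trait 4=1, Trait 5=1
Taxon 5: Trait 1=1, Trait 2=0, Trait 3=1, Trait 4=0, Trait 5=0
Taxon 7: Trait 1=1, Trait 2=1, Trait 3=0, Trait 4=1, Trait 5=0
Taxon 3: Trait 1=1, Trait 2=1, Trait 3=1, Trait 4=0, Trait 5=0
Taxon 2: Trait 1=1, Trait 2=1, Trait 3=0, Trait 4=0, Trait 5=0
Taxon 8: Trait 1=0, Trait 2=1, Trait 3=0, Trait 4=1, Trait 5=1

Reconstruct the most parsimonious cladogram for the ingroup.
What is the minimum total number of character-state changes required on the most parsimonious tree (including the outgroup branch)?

Character polarity is set by the outgroup: the derived state is whichever differs from the outgroup's state, so for Trait 1, Trait 2, Trait 4, Trait 5 the derived state is '0', and for the remaining characters it is '1'.
Trait 1: derived state '0' in Taxon 8 only — an autapomorphy, so it tells us nothing about relationships among taxa.
Trait 2 (derived state '0') is unique to Taxon 5 (autapomorphy; uninformative for grouping).
Only Taxon 3 and Taxon 5 show the derived state '1' for Trait 3, supporting them as a clade.
Only Taxon 2, Taxon 3, and Taxon 5 show the derived state '0' for Trait 4, supporting them as a clade.
Trait 5: derived state '0' in Taxon 2, Taxon 3, Taxon 5, and Taxon 7 only — synapomorphy for {Taxon 2, Taxon 3, Taxon 5, Taxon 7}.
Most parsimonious ingroup topology: ((((Taxon 5,Taxon 3),Taxon 2),Taxon 7),Taxon 8).
Changes per character on this tree: Trait 1: 1; Trait 2: 1; Trait 3: 1; Trait 4: 1; Trait 5: 1.
Total = 5.

5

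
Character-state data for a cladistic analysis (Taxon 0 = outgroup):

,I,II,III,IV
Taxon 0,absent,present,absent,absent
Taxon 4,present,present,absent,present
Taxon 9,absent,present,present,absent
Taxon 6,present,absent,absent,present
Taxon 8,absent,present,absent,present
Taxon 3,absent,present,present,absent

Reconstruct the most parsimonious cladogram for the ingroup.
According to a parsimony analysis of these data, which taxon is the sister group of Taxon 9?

Character polarity is set by the outgroup: the derived state is whichever differs from the outgroup's state, so for II the derived state is 'absent', and for the remaining characters it is 'present'.
I: derived state 'present' in Taxon 4 and Taxon 6 only — synapomorphy for {Taxon 4, Taxon 6}.
II: derived state 'absent' in Taxon 6 only — an autapomorphy, so it tells us nothing about relationships among taxa.
III: derived state 'present' in Taxon 3 and Taxon 9 only — synapomorphy for {Taxon 3, Taxon 9}.
IV (derived state 'present') is shared by Taxon 4, Taxon 6, and Taxon 8 — a synapomorphy uniting that clade.
Most parsimonious ingroup topology: (((Taxon 4,Taxon 6),Taxon 8),(Taxon 3,Taxon 9)).
Taxon 9 and Taxon 3 form a cherry on this tree, so they are sister taxa.

Taxon 3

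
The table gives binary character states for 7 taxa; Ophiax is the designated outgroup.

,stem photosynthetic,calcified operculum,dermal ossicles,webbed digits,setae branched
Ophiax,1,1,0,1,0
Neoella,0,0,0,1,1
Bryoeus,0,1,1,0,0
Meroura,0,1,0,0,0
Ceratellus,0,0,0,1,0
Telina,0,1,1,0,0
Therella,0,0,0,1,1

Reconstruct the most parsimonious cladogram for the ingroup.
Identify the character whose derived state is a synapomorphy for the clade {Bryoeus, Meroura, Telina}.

Character polarity is set by the outgroup: the derived state is whichever differs from the outgroup's state, so for stem photosynthetic, calcified operculum, webbed digits the derived state is '0', and for the remaining characters it is '1'.
stem photosynthetic (derived state '0') is shared by all ingroup taxa — unites the whole ingroup.
calcified operculum: derived state '0' in Ceratellus, Neoella, and Therella only — synapomorphy for {Ceratellus, Neoella, Therella}.
dermal ossicles: derived state '1' in Bryoeus and Telina only — synapomorphy for {Bryoeus, Telina}.
Only Bryoeus, Meroura, and Telina show the derived state '0' for webbed digits, supporting them as a clade.
Only Neoella and Therella show the derived state '1' for setae branched, supporting them as a clade.
Most parsimonious ingroup topology: (((Neoella,Therella),Ceratellus),((Bryoeus,Telina),Meroura)).
The clade {Bryoeus, Meroura, Telina} is supported by webbed digits: its derived state '0' occurs in exactly those taxa and in no other taxon (including the outgroup).

webbed digits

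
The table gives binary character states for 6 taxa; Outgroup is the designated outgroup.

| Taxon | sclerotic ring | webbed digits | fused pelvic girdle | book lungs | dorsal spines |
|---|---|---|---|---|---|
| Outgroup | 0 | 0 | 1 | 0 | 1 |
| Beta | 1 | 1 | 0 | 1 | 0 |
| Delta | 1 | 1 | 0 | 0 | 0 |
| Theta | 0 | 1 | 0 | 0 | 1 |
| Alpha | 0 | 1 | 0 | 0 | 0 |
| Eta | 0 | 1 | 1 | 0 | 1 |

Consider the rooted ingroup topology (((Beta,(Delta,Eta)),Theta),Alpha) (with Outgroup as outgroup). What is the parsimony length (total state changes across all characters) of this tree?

9

Map each character onto (((Beta,(Delta,Eta)),Theta),Alpha) (rooted by Outgroup) and count the minimum state changes it requires (Fitch parsimony):
sclerotic ring: 2; webbed digits: 1; fused pelvic girdle: 2; book lungs: 1; dorsal spines: 3.
Total tree length = 9.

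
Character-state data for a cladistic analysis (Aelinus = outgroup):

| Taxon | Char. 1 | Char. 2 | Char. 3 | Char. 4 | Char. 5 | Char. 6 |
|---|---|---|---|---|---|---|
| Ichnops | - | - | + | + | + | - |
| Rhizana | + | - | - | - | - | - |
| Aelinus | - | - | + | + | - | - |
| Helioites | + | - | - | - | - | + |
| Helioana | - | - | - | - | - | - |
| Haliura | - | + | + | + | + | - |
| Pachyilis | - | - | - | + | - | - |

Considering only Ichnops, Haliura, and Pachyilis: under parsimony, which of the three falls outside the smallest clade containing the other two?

Pachyilis

Character polarity is set by the outgroup: the derived state is whichever differs from the outgroup's state, so for Char. 3, Char. 4 the derived state is '-', and for the remaining characters it is '+'.
Char. 1: derived state '+' in Helioites and Rhizana only — synapomorphy for {Helioites, Rhizana}.
Char. 2: derived state '+' in Haliura only — an autapomorphy, so it tells us nothing about relationships among taxa.
Char. 3: derived state '-' in Helioana, Helioites, Pachyilis, and Rhizana only — synapomorphy for {Helioana, Helioites, Pachyilis, Rhizana}.
Char. 4: derived state '-' in Helioana, Helioites, and Rhizana only — synapomorphy for {Helioana, Helioites, Rhizana}.
Only Haliura and Ichnops show the derived state '+' for Char. 5, supporting them as a clade.
Char. 6: derived state '+' in Helioites only — an autapomorphy, so it tells us nothing about relationships among taxa.
Most parsimonious ingroup topology: ((((Rhizana,Helioites),Helioana),Pachyilis),(Haliura,Ichnops)).
Haliura and Ichnops share a more recent common ancestor with each other than either does with Pachyilis, so Pachyilis is the least closely related of the three.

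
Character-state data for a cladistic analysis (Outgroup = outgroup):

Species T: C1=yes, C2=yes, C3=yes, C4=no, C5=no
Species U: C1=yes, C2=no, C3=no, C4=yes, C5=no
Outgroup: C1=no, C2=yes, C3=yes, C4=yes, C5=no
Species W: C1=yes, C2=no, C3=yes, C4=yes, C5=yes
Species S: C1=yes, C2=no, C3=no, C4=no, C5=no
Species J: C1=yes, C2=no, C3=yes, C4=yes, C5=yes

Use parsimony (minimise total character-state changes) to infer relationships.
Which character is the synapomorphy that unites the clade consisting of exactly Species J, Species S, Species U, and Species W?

Character polarity is set by the outgroup: the derived state is whichever differs from the outgroup's state, so for C2, C3, C4 the derived state is 'no', and for the remaining characters it is 'yes'.
All ingroup taxa share the derived state 'yes' for C1; it defines the ingroup but does not resolve relationships within it.
Only Species J, Species S, Species U, and Species W show the derived state 'no' for C2, supporting them as a clade.
Only Species S and Species U show the derived state 'no' for C3, supporting them as a clade.
C4 groups Species S and Species T, which is incompatible with the clades supported by the remaining characters; treating it as convergent (homoplasy) costs fewer steps than any alternative tree.
C5: derived state 'yes' in Species J and Species W only — synapomorphy for {Species J, Species W}.
Most parsimonious ingroup topology: (((Species W,Species J),(Species U,Species S)),Species T).
The clade {Species J, Species S, Species U, Species W} is supported by C2: its derived state 'no' occurs in exactly those taxa and in no other taxon (including the outgroup).

C2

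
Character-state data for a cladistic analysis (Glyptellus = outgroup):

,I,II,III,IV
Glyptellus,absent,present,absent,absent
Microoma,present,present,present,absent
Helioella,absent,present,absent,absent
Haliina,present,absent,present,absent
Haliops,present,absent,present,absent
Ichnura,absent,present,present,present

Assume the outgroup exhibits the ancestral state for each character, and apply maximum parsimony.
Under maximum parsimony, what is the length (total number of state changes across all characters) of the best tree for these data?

4

Character polarity is set by the outgroup: the derived state is whichever differs from the outgroup's state, so for II the derived state is 'absent', and for the remaining characters it is 'present'.
I: derived state 'present' in Haliina, Haliops, and Microoma only — synapomorphy for {Haliina, Haliops, Microoma}.
Only Haliina and Haliops show the derived state 'absent' for II, supporting them as a clade.
Only Haliina, Haliops, Ichnura, and Microoma show the derived state 'present' for III, supporting them as a clade.
IV (derived state 'present') is unique to Ichnura (autapomorphy; uninformative for grouping).
Most parsimonious ingroup topology: (((Microoma,(Haliina,Haliops)),Ichnura),Helioella).
Changes per character on this tree: I: 1; II: 1; III: 1; IV: 1.
Total = 4.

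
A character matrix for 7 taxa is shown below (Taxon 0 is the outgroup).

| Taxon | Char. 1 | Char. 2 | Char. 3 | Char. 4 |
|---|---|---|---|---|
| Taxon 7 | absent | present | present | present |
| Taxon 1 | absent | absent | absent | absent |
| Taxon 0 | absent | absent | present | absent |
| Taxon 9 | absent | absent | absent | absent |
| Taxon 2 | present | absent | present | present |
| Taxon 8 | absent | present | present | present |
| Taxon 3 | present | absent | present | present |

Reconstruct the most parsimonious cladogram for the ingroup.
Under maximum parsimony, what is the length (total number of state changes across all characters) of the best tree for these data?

Character polarity is set by the outgroup: the derived state is whichever differs from the outgroup's state, so for Char. 3 the derived state is 'absent', and for the remaining characters it is 'present'.
Char. 1 (derived state 'present') is shared by Taxon 2 and Taxon 3 — a synapomorphy uniting that clade.
Only Taxon 7 and Taxon 8 show the derived state 'present' for Char. 2, supporting them as a clade.
Char. 3 (derived state 'absent') is shared by Taxon 1 and Taxon 9 — a synapomorphy uniting that clade.
Char. 4 (derived state 'present') is shared by Taxon 2, Taxon 3, Taxon 7, and Taxon 8 — a synapomorphy uniting that clade.
Most parsimonious ingroup topology: (((Taxon 7,Taxon 8),(Taxon 2,Taxon 3)),(Taxon 1,Taxon 9)).
Changes per character on this tree: Char. 1: 1; Char. 2: 1; Char. 3: 1; Char. 4: 1.
Total = 4.

4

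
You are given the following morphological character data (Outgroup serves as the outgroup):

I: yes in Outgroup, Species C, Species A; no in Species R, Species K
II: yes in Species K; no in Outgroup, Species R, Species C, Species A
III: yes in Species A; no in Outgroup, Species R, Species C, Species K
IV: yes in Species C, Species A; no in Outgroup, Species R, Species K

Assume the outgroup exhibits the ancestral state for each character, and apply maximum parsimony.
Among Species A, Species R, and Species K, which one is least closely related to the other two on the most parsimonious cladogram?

Species A

Character polarity is set by the outgroup: the derived state is whichever differs from the outgroup's state, so for I the derived state is 'no', and for the remaining characters it is 'yes'.
I (derived state 'no') is shared by Species K and Species R — a synapomorphy uniting that clade.
II (derived state 'yes') is unique to Species K (autapomorphy; uninformative for grouping).
III (derived state 'yes') is unique to Species A (autapomorphy; uninformative for grouping).
IV: derived state 'yes' in Species A and Species C only — synapomorphy for {Species A, Species C}.
Most parsimonious ingroup topology: ((Species R,Species K),(Species C,Species A)).
Species R and Species K share a more recent common ancestor with each other than either does with Species A, so Species A is the least closely related of the three.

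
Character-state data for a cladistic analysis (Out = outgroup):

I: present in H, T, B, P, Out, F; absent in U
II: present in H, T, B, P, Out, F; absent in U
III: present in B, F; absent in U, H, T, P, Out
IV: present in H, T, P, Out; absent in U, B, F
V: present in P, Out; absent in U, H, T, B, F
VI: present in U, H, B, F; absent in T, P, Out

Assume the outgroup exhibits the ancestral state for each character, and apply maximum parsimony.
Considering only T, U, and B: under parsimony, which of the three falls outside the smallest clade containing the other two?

T

Character polarity is set by the outgroup: the derived state is whichever differs from the outgroup's state, so for I, II, IV, V the derived state is 'absent', and for the remaining characters it is 'present'.
I (derived state 'absent') is unique to U (autapomorphy; uninformative for grouping).
II (derived state 'absent') is unique to U (autapomorphy; uninformative for grouping).
Only B and F show the derived state 'present' for III, supporting them as a clade.
IV: derived state 'absent' in B, F, and U only — synapomorphy for {B, F, U}.
V (derived state 'absent') is shared by B, F, H, T, and U — a synapomorphy uniting that clade.
VI (derived state 'present') is shared by B, F, H, and U — a synapomorphy uniting that clade.
Most parsimonious ingroup topology: (P,((((B,F),U),H),T)).
U and B share a more recent common ancestor with each other than either does with T, so T is the least closely related of the three.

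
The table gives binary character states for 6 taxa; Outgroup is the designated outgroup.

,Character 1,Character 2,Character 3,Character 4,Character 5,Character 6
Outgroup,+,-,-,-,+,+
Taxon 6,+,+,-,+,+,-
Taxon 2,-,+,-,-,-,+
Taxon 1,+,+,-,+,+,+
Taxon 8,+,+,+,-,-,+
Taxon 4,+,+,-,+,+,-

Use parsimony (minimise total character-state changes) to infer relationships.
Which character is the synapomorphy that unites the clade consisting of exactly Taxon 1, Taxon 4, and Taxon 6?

Character polarity is set by the outgroup: the derived state is whichever differs from the outgroup's state, so for Character 1, Character 5, Character 6 the derived state is '-', and for the remaining characters it is '+'.
Character 1: derived state '-' in Taxon 2 only — an autapomorphy, so it tells us nothing about relationships among taxa.
All ingroup taxa share the derived state '+' for Character 2; it defines the ingroup but does not resolve relationships within it.
Character 3 (derived state '+') is unique to Taxon 8 (autapomorphy; uninformative for grouping).
Character 4: derived state '+' in Taxon 1, Taxon 4, and Taxon 6 only — synapomorphy for {Taxon 1, Taxon 4, Taxon 6}.
Character 5 (derived state '-') is shared by Taxon 2 and Taxon 8 — a synapomorphy uniting that clade.
Character 6 (derived state '-') is shared by Taxon 4 and Taxon 6 — a synapomorphy uniting that clade.
Most parsimonious ingroup topology: (((Taxon 6,Taxon 4),Taxon 1),(Taxon 2,Taxon 8)).
The clade {Taxon 1, Taxon 4, Taxon 6} is supported by Character 4: its derived state '+' occurs in exactly those taxa and in no other taxon (including the outgroup).

Character 4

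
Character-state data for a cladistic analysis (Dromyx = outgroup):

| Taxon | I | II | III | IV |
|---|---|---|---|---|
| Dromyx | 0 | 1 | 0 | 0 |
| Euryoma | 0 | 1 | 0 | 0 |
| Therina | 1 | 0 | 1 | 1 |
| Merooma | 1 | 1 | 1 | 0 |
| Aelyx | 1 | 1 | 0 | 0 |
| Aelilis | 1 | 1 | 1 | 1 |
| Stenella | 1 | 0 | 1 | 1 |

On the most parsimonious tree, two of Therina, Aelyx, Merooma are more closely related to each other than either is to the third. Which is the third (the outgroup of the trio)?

Aelyx

Character polarity is set by the outgroup: the derived state is whichever differs from the outgroup's state, so for II the derived state is '0', and for the remaining characters it is '1'.
I: derived state '1' in Aelilis, Aelyx, Merooma, Stenella, and Therina only — synapomorphy for {Aelilis, Aelyx, Merooma, Stenella, Therina}.
Only Stenella and Therina show the derived state '0' for II, supporting them as a clade.
Only Aelilis, Merooma, Stenella, and Therina show the derived state '1' for III, supporting them as a clade.
IV: derived state '1' in Aelilis, Stenella, and Therina only — synapomorphy for {Aelilis, Stenella, Therina}.
Most parsimonious ingroup topology: (Euryoma,((((Therina,Stenella),Aelilis),Merooma),Aelyx)).
Merooma and Therina share a more recent common ancestor with each other than either does with Aelyx, so Aelyx is the least closely related of the three.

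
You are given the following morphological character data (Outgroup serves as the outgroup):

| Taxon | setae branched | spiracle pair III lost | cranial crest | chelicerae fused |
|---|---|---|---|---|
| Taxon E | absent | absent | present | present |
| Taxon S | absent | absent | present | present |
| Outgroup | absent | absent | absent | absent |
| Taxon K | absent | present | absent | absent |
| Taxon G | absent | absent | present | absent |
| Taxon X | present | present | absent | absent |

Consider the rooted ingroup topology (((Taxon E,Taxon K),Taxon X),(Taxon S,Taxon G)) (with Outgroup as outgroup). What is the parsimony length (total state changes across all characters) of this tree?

Map each character onto (((Taxon E,Taxon K),Taxon X),(Taxon S,Taxon G)) (rooted by Outgroup) and count the minimum state changes it requires (Fitch parsimony):
setae branched: 1; spiracle pair III lost: 2; cranial crest: 2; chelicerae fused: 2.
Total tree length = 7.

7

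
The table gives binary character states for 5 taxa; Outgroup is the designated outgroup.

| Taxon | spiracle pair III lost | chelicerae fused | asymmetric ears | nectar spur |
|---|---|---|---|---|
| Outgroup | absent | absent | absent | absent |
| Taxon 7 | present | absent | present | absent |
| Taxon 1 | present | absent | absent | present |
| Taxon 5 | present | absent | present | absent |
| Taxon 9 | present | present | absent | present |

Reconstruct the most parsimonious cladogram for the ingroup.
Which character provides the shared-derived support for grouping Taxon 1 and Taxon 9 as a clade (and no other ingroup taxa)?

The outgroup has state 'absent' for every character, so 'present' is the derived state throughout.
All ingroup taxa share the derived state 'present' for spiracle pair III lost; it defines the ingroup but does not resolve relationships within it.
chelicerae fused: derived state 'present' in Taxon 9 only — an autapomorphy, so it tells us nothing about relationships among taxa.
asymmetric ears: derived state 'present' in Taxon 5 and Taxon 7 only — synapomorphy for {Taxon 5, Taxon 7}.
nectar spur (derived state 'present') is shared by Taxon 1 and Taxon 9 — a synapomorphy uniting that clade.
Most parsimonious ingroup topology: ((Taxon 7,Taxon 5),(Taxon 1,Taxon 9)).
The clade {Taxon 1, Taxon 9} is supported by nectar spur: its derived state 'present' occurs in exactly those taxa and in no other taxon (including the outgroup).

nectar spur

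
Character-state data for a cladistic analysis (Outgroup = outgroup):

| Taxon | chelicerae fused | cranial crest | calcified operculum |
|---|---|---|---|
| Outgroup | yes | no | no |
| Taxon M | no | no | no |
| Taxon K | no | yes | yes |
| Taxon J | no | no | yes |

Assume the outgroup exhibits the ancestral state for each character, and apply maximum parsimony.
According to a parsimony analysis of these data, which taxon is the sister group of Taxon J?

Character polarity is set by the outgroup: the derived state is whichever differs from the outgroup's state, so for chelicerae fused the derived state is 'no', and for the remaining characters it is 'yes'.
chelicerae fused (derived state 'no') is shared by all ingroup taxa — unites the whole ingroup.
cranial crest (derived state 'yes') is unique to Taxon K (autapomorphy; uninformative for grouping).
calcified operculum: derived state 'yes' in Taxon J and Taxon K only — synapomorphy for {Taxon J, Taxon K}.
Most parsimonious ingroup topology: (Taxon M,(Taxon K,Taxon J)).
Taxon J and Taxon K form a cherry on this tree, so they are sister taxa.

Taxon K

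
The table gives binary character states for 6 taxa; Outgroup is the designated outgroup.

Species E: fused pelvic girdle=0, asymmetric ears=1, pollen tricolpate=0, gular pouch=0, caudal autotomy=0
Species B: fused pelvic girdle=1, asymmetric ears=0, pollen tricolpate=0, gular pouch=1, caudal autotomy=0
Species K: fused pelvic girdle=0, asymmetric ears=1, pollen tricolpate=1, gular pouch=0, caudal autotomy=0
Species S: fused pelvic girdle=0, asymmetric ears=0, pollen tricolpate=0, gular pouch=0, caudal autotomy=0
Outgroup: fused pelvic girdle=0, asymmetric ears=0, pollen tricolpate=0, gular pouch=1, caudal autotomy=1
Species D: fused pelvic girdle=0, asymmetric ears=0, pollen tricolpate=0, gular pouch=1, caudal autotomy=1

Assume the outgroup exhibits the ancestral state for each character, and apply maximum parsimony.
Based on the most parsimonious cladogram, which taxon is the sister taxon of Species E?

Species K

Character polarity is set by the outgroup: the derived state is whichever differs from the outgroup's state, so for gular pouch, caudal autotomy the derived state is '0', and for the remaining characters it is '1'.
fused pelvic girdle: derived state '1' in Species B only — an autapomorphy, so it tells us nothing about relationships among taxa.
Only Species E and Species K show the derived state '1' for asymmetric ears, supporting them as a clade.
pollen tricolpate (derived state '1') is unique to Species K (autapomorphy; uninformative for grouping).
gular pouch: derived state '0' in Species E, Species K, and Species S only — synapomorphy for {Species E, Species K, Species S}.
Only Species B, Species E, Species K, and Species S show the derived state '0' for caudal autotomy, supporting them as a clade.
Most parsimonious ingroup topology: ((((Species E,Species K),Species S),Species B),Species D).
Species E and Species K form a cherry on this tree, so they are sister taxa.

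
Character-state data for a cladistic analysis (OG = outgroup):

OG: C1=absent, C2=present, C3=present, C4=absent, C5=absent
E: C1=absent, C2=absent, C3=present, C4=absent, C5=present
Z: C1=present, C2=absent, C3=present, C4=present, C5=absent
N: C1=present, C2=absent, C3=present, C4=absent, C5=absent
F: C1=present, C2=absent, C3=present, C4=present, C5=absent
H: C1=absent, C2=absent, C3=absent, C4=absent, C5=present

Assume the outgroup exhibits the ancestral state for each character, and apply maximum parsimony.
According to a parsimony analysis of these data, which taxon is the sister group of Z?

Character polarity is set by the outgroup: the derived state is whichever differs from the outgroup's state, so for C2, C3 the derived state is 'absent', and for the remaining characters it is 'present'.
Only F, N, and Z show the derived state 'present' for C1, supporting them as a clade.
C2 (derived state 'absent') is shared by all ingroup taxa — unites the whole ingroup.
C3: derived state 'absent' in H only — an autapomorphy, so it tells us nothing about relationships among taxa.
C4: derived state 'present' in F and Z only — synapomorphy for {F, Z}.
Only E and H show the derived state 'present' for C5, supporting them as a clade.
Most parsimonious ingroup topology: ((H,E),((F,Z),N)).
Z and F form a cherry on this tree, so they are sister taxa.

F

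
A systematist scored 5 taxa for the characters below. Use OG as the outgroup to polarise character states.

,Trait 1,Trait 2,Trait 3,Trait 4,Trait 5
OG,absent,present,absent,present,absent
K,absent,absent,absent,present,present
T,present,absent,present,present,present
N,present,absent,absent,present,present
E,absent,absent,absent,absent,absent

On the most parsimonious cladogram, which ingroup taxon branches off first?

E

Character polarity is set by the outgroup: the derived state is whichever differs from the outgroup's state, so for Trait 2, Trait 4 the derived state is 'absent', and for the remaining characters it is 'present'.
Only N and T show the derived state 'present' for Trait 1, supporting them as a clade.
All ingroup taxa share the derived state 'absent' for Trait 2; it defines the ingroup but does not resolve relationships within it.
Trait 3 (derived state 'present') is unique to T (autapomorphy; uninformative for grouping).
Trait 4 (derived state 'absent') is unique to E (autapomorphy; uninformative for grouping).
Trait 5 (derived state 'present') is shared by K, N, and T — a synapomorphy uniting that clade.
Most parsimonious ingroup topology: ((K,(T,N)),E).
E is sister to the clade containing all other ingroup taxa, so it is the earliest-diverging (most basal) ingroup lineage.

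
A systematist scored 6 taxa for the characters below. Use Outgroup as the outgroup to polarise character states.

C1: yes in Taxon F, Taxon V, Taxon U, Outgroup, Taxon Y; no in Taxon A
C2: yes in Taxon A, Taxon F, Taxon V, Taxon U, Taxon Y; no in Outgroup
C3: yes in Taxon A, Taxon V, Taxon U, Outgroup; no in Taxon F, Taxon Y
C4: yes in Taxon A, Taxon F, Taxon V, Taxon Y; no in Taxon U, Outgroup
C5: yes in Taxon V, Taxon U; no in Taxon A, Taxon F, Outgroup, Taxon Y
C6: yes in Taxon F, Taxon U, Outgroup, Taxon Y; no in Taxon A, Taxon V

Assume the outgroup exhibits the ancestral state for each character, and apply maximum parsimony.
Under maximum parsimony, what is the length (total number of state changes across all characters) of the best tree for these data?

Character polarity is set by the outgroup: the derived state is whichever differs from the outgroup's state, so for C1, C3, C6 the derived state is 'no', and for the remaining characters it is 'yes'.
C1: derived state 'no' in Taxon A only — an autapomorphy, so it tells us nothing about relationships among taxa.
All ingroup taxa share the derived state 'yes' for C2; it defines the ingroup but does not resolve relationships within it.
Only Taxon F and Taxon Y show the derived state 'no' for C3, supporting them as a clade.
C4 (derived state 'yes') is shared by Taxon A, Taxon F, Taxon V, and Taxon Y — a synapomorphy uniting that clade.
C5 (state 'yes') occurs in Taxon U and Taxon V but conflicts with the nesting implied by the other characters — most parsimoniously interpreted as homoplasy.
Only Taxon A and Taxon V show the derived state 'no' for C6, supporting them as a clade.
Most parsimonious ingroup topology: (((Taxon V,Taxon A),(Taxon Y,Taxon F)),Taxon U).
Changes per character on this tree: C1: 1; C2: 1; C3: 1; C4: 1; C5: 2; C6: 1.
Total = 7.

7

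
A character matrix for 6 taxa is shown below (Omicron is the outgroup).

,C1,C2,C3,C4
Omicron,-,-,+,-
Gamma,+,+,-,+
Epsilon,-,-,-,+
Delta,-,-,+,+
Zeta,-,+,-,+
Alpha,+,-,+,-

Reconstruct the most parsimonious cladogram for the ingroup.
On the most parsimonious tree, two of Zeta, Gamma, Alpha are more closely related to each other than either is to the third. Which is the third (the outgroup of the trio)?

Alpha

Character polarity is set by the outgroup: the derived state is whichever differs from the outgroup's state, so for C3 the derived state is '-', and for the remaining characters it is '+'.
C1 groups Alpha and Gamma, which is incompatible with the clades supported by the remaining characters; treating it as convergent (homoplasy) costs fewer steps than any alternative tree.
C2 (derived state '+') is shared by Gamma and Zeta — a synapomorphy uniting that clade.
C3 (derived state '-') is shared by Epsilon, Gamma, and Zeta — a synapomorphy uniting that clade.
Only Delta, Epsilon, Gamma, and Zeta show the derived state '+' for C4, supporting them as a clade.
Most parsimonious ingroup topology: ((((Gamma,Zeta),Epsilon),Delta),Alpha).
Gamma and Zeta share a more recent common ancestor with each other than either does with Alpha, so Alpha is the least closely related of the three.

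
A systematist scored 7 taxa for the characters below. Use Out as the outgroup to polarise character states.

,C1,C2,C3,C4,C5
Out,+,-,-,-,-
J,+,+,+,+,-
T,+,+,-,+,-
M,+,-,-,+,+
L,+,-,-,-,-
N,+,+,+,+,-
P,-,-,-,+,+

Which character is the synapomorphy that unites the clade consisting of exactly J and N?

Character polarity is set by the outgroup: the derived state is whichever differs from the outgroup's state, so for C1 the derived state is '-', and for the remaining characters it is '+'.
C1 (derived state '-') is unique to P (autapomorphy; uninformative for grouping).
C2: derived state '+' in J, N, and T only — synapomorphy for {J, N, T}.
C3: derived state '+' in J and N only — synapomorphy for {J, N}.
C4 (derived state '+') is shared by J, M, N, P, and T — a synapomorphy uniting that clade.
Only M and P show the derived state '+' for C5, supporting them as a clade.
Most parsimonious ingroup topology: ((((J,N),T),(M,P)),L).
The clade {J, N} is supported by C3: its derived state '+' occurs in exactly those taxa and in no other taxon (including the outgroup).

C3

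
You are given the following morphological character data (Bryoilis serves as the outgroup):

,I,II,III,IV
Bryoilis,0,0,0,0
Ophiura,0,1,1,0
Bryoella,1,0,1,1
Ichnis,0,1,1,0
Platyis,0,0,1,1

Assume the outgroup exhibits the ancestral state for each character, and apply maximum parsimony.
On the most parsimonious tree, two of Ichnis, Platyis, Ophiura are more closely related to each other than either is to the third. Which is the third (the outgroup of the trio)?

Platyis

The outgroup has state '0' for every character, so '1' is the derived state throughout.
I (derived state '1') is unique to Bryoella (autapomorphy; uninformative for grouping).
II: derived state '1' in Ichnis and Ophiura only — synapomorphy for {Ichnis, Ophiura}.
III (derived state '1') is shared by all ingroup taxa — unites the whole ingroup.
IV: derived state '1' in Bryoella and Platyis only — synapomorphy for {Bryoella, Platyis}.
Most parsimonious ingroup topology: ((Ophiura,Ichnis),(Bryoella,Platyis)).
Ophiura and Ichnis share a more recent common ancestor with each other than either does with Platyis, so Platyis is the least closely related of the three.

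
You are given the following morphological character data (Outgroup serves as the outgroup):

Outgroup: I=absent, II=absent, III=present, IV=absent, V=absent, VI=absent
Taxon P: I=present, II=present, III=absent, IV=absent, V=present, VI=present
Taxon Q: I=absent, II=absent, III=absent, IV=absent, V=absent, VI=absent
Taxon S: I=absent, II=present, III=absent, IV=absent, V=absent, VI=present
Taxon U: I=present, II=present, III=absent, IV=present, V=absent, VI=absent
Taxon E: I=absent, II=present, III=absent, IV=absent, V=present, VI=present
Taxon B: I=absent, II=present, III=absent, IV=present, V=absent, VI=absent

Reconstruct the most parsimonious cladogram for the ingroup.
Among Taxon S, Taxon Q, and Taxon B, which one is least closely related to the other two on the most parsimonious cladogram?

Taxon Q

Character polarity is set by the outgroup: the derived state is whichever differs from the outgroup's state, so for III the derived state is 'absent', and for the remaining characters it is 'present'.
I groups Taxon P and Taxon U, which is incompatible with the clades supported by the remaining characters; treating it as convergent (homoplasy) costs fewer steps than any alternative tree.
II (derived state 'present') is shared by Taxon B, Taxon E, Taxon P, Taxon S, and Taxon U — a synapomorphy uniting that clade.
All ingroup taxa share the derived state 'absent' for III; it defines the ingroup but does not resolve relationships within it.
Only Taxon B and Taxon U show the derived state 'present' for IV, supporting them as a clade.
Only Taxon E and Taxon P show the derived state 'present' for V, supporting them as a clade.
VI: derived state 'present' in Taxon E, Taxon P, and Taxon S only — synapomorphy for {Taxon E, Taxon P, Taxon S}.
Most parsimonious ingroup topology: ((((Taxon P,Taxon E),Taxon S),(Taxon U,Taxon B)),Taxon Q).
Taxon S and Taxon B share a more recent common ancestor with each other than either does with Taxon Q, so Taxon Q is the least closely related of the three.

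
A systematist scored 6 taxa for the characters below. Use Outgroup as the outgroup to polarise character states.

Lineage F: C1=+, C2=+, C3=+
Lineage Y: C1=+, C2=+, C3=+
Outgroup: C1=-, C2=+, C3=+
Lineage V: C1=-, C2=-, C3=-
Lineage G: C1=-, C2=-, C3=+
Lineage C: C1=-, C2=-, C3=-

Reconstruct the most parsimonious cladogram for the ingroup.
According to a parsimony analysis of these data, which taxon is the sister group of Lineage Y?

Character polarity is set by the outgroup: the derived state is whichever differs from the outgroup's state, so for C2, C3 the derived state is '-', and for the remaining characters it is '+'.
C1 (derived state '+') is shared by Lineage F and Lineage Y — a synapomorphy uniting that clade.
C2: derived state '-' in Lineage C, Lineage G, and Lineage V only — synapomorphy for {Lineage C, Lineage G, Lineage V}.
C3: derived state '-' in Lineage C and Lineage V only — synapomorphy for {Lineage C, Lineage V}.
Most parsimonious ingroup topology: ((Lineage G,(Lineage C,Lineage V)),(Lineage F,Lineage Y)).
Lineage Y and Lineage F form a cherry on this tree, so they are sister taxa.

Lineage F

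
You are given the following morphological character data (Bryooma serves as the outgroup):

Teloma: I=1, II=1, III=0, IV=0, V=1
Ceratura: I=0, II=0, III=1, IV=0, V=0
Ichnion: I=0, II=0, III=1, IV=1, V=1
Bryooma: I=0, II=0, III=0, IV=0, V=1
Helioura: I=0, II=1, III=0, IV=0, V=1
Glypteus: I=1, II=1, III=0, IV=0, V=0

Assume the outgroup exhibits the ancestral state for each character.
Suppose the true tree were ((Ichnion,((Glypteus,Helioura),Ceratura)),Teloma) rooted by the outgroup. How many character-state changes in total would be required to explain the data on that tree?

Map each character onto ((Ichnion,((Glypteus,Helioura),Ceratura)),Teloma) (rooted by Bryooma) and count the minimum state changes it requires (Fitch parsimony):
I: 2; II: 2; III: 2; IV: 1; V: 2.
Total tree length = 9.

9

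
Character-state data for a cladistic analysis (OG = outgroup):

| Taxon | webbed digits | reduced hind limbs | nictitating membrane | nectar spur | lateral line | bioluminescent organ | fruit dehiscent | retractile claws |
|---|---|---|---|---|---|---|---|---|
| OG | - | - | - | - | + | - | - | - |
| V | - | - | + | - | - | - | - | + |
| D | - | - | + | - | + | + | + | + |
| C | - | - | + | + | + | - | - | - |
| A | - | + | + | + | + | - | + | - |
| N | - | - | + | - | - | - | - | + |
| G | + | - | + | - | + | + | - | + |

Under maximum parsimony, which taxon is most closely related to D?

Character polarity is set by the outgroup: the derived state is whichever differs from the outgroup's state, so for lateral line the derived state is '-', and for the remaining characters it is '+'.
webbed digits: derived state '+' in G only — an autapomorphy, so it tells us nothing about relationships among taxa.
reduced hind limbs (derived state '+') is unique to A (autapomorphy; uninformative for grouping).
nictitating membrane (derived state '+') is shared by all ingroup taxa — unites the whole ingroup.
nectar spur (derived state '+') is shared by A and C — a synapomorphy uniting that clade.
lateral line: derived state '-' in N and V only — synapomorphy for {N, V}.
bioluminescent organ (derived state '+') is shared by D and G — a synapomorphy uniting that clade.
fruit dehiscent (state '+') occurs in A and D but conflicts with the nesting implied by the other characters — most parsimoniously interpreted as homoplasy.
retractile claws (derived state '+') is shared by D, G, N, and V — a synapomorphy uniting that clade.
Most parsimonious ingroup topology: (((V,N),(D,G)),(C,A)).
D and G form a cherry on this tree, so they are sister taxa.

G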